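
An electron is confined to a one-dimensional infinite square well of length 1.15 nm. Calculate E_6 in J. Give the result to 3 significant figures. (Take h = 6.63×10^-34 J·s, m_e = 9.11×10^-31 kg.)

E_6 = 1.64×10^-18 J

For an infinite well E_n = n²h²/(8m_eL²), so E_1 = h²/(8m_eL²) = (6.63×10^-34)²/(8·9.11×10^-31·(1.15×10^-9 m)²) = 4.561×10^-20 J.
Then E_6 = 6²·E_1 = 36·4.561×10^-20 J = 1.64×10^-18 J.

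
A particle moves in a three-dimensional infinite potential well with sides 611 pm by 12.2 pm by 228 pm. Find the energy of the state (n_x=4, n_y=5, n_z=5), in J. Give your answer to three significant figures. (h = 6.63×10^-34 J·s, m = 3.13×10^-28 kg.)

E = 2.96×10^-17 J

For a 3D rectangular well E = (h²/8m)·Σ n_i²/L_i² = (6.63×10^-34)²/(8·3.13×10^-28) · [4²/(611 pm)² + 5²/(12.2 pm)² + 5²/(228 pm)²].
Evaluating gives E = 2.96×10^-17 J.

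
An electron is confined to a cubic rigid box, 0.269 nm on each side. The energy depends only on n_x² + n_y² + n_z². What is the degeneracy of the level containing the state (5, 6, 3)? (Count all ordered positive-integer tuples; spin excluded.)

The level has n_x² + n_y² + n_z² = 70. The ordered positive-integer solutions are (3, 5, 6), (3, 6, 5), (5, 3, 6), (5, 6, 3), (6, 3, 5), (6, 5, 3).
That gives 6 states.

degeneracy = 6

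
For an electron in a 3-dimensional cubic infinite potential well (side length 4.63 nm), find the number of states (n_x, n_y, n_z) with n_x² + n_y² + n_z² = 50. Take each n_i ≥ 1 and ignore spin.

degeneracy = 6

The level has n_x² + n_y² + n_z² = 50. The ordered positive-integer solutions are (3, 4, 5), (3, 5, 4), (4, 3, 5), (4, 5, 3), (5, 3, 4), (5, 4, 3).
That gives 6 states.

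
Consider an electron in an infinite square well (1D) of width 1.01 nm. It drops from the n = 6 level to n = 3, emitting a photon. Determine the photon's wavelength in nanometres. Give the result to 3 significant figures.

λ = 125 nm

E_1 = h²/(8m_eL²) = 5.906×10^-20 J, so ΔE = (6² − 3²)E_1 = 1.595×10^-18 J.
λ = hc/ΔE = (6.626×10^-34·2.998×10^8)/1.595×10^-18 = 1.25×10^-7 m = 125 nm.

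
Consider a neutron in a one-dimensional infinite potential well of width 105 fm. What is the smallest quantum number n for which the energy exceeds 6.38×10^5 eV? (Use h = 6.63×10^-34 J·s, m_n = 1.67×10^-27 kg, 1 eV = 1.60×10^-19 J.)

E_1 = h²/(8m_nL²) = 2.984×10^-15 J = 1.865×10^4 eV.
Need n² > 6.38×10^5/1.865×10^4 = 34.21, i.e. n > 5.849.
The smallest integer satisfying this is n = 6.

n = 6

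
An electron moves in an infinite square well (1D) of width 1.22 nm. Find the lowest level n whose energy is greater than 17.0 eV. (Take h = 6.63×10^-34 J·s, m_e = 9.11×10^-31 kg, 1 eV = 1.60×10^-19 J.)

n = 9

E_1 = h²/(8m_eL²) = 4.052×10^-20 J = 0.2533 eV.
Need n² > 17.0/0.2533 = 67.11, i.e. n > 8.192.
The smallest integer satisfying this is n = 9.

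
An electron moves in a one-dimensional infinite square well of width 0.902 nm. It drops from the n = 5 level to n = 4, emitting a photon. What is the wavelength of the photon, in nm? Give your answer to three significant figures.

E_1 = h²/(8m_eL²) = 7.405×10^-20 J, so ΔE = (5² − 4²)E_1 = 6.665×10^-19 J.
λ = hc/ΔE = (6.626×10^-34·2.998×10^8)/6.665×10^-19 = 2.98×10^-7 m = 298 nm.

λ = 298 nm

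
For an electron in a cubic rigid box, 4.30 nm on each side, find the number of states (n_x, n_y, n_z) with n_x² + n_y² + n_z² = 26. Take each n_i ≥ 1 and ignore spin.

degeneracy = 6

The level has n_x² + n_y² + n_z² = 26. The ordered positive-integer solutions are (1, 3, 4), (1, 4, 3), (3, 1, 4), (3, 4, 1), (4, 1, 3), (4, 3, 1).
That gives 6 states.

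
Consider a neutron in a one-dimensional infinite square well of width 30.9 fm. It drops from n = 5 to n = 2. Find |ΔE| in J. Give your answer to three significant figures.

|ΔE| = 7.21×10^-13 J

E_1 = h²/(8m_nL²) = 3.431×10^-14 J.
|ΔE| = |5² − 2²|·E_1 = 21·3.431×10^-14 J = 7.21×10^-13 J.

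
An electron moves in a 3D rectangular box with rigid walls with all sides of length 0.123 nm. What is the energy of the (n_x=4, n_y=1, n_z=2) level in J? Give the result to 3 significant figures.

E = 8.36×10^-17 J

For a 3D rectangular well E = (h²/8m_e)·Σ n_i²/L_i² = (6.626×10^-34)²/(8·9.109×10^-31) · [4²/(0.123 nm)² + 1²/(0.123 nm)² + 2²/(0.123 nm)²].
Evaluating gives E = 8.36×10^-17 J.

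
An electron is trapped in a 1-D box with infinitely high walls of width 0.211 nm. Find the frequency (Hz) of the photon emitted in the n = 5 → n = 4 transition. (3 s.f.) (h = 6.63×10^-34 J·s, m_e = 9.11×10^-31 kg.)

f = 1.84×10^16 Hz

E_1 = h²/(8m_eL²) = 1.355×10^-18 J and ΔE = (5² − 4²)E_1 = 1.219×10^-17 J.
f = ΔE/h = 1.219×10^-17/6.63×10^-34 = 1.84×10^16 Hz.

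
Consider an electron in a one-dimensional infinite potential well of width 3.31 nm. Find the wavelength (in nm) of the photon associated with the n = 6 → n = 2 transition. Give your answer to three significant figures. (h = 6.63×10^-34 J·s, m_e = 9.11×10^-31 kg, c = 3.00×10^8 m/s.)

λ = 1.13×10^3 nm

E_1 = h²/(8m_eL²) = 5.505×10^-21 J, so ΔE = (6² − 2²)E_1 = 1.762×10^-19 J.
λ = hc/ΔE = (6.63×10^-34·3.00×10^8)/1.762×10^-19 = 1.13×10^-6 m = 1.13×10^3 nm.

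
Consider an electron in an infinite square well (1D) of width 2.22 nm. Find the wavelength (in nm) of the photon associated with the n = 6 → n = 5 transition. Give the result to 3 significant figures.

E_1 = h²/(8m_eL²) = 1.222×10^-20 J, so ΔE = (6² − 5²)E_1 = 1.344×10^-19 J.
λ = hc/ΔE = (6.626×10^-34·2.998×10^8)/1.344×10^-19 = 1.48×10^-6 m = 1.48×10^3 nm.

λ = 1.48×10^3 nm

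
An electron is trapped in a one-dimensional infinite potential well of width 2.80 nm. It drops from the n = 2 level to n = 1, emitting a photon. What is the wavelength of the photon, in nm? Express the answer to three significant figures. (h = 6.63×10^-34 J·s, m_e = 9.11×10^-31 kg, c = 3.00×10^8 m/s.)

λ = 8.62×10^3 nm

E_1 = h²/(8m_eL²) = 7.693×10^-21 J, so ΔE = (2² − 1²)E_1 = 2.308×10^-20 J.
λ = hc/ΔE = (6.63×10^-34·3.00×10^8)/2.308×10^-20 = 8.62×10^-6 m = 8.62×10^3 nm.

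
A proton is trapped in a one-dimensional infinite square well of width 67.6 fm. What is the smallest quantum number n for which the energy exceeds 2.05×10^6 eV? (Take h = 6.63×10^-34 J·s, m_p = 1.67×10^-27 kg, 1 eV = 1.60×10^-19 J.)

n = 7

E_1 = h²/(8m_pL²) = 7.200×10^-15 J = 4.500×10^4 eV.
Need n² > 2.05×10^6/4.500×10^4 = 45.56, i.e. n > 6.750.
The smallest integer satisfying this is n = 7.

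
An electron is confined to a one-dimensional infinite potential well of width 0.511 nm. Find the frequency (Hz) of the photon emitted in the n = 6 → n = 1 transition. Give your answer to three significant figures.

f = 1.22×10^16 Hz

E_1 = h²/(8m_eL²) = 2.307×10^-19 J and ΔE = (6² − 1²)E_1 = 8.074×10^-18 J.
f = ΔE/h = 8.074×10^-18/6.626×10^-34 = 1.22×10^16 Hz.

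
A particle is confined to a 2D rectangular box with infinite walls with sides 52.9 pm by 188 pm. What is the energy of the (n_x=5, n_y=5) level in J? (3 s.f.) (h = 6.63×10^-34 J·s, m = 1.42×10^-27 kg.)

E = 3.73×10^-19 J

For a 2D rectangular well E = (h²/8m)·Σ n_i²/L_i² = (6.63×10^-34)²/(8·1.42×10^-27) · [5²/(52.9 pm)² + 5²/(188 pm)²].
Evaluating gives E = 3.73×10^-19 J.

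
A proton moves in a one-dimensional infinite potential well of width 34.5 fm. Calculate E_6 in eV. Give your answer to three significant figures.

E_6 = 6.19×10^6 eV

For an infinite well E_n = n²h²/(8m_pL²), so E_1 = h²/(8m_pL²) = (6.626×10^-34)²/(8·1.673×10^-27·(3.45×10^-14 m)²) = 2.756×10^-14 J.
Then E_6 = 6²·E_1 = 36·2.756×10^-14 J = 9.922×10^-13 J.
Converting, E_6 = 9.922×10^-13 J / (1.602×10^-19 J/eV) = 6.19×10^6 eV.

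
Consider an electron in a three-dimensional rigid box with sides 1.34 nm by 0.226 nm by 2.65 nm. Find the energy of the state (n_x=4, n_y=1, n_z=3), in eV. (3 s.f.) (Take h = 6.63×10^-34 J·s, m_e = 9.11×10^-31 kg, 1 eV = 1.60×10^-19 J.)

For a 3D rectangular well E = (h²/8m_e)·Σ n_i²/L_i² = (6.63×10^-34)²/(8·9.11×10^-31) · [4²/(1.34 nm)² + 1²/(0.226 nm)² + 3²/(2.65 nm)²].
Evaluating gives E = 1.796×10^-18 J = 11.2 eV.

E = 11.2 eV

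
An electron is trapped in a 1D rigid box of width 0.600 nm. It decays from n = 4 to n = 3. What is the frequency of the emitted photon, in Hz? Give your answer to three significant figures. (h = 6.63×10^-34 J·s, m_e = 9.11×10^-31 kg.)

f = 1.77×10^15 Hz

E_1 = h²/(8m_eL²) = 1.675×10^-19 J and ΔE = (4² − 3²)E_1 = 1.172×10^-18 J.
f = ΔE/h = 1.172×10^-18/6.63×10^-34 = 1.77×10^15 Hz.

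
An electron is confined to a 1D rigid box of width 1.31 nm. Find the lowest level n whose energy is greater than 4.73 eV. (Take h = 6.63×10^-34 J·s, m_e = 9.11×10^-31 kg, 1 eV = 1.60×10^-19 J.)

E_1 = h²/(8m_eL²) = 3.515×10^-20 J = 0.2197 eV.
Need n² > 4.73/0.2197 = 21.53, i.e. n > 4.640.
The smallest integer satisfying this is n = 5.

n = 5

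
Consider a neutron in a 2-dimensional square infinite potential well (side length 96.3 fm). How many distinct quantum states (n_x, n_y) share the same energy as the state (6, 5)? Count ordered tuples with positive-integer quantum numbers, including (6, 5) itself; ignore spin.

degeneracy = 2

The level has n_x² + n_y² = 61. The ordered positive-integer solutions are (5, 6), (6, 5).
That gives 2 states.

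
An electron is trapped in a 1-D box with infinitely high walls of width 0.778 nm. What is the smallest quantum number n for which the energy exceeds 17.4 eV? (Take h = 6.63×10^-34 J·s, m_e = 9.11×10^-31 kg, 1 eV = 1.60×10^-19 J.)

n = 6

E_1 = h²/(8m_eL²) = 9.965×10^-20 J = 0.6228 eV.
Need n² > 17.4/0.6228 = 27.94, i.e. n > 5.286.
The smallest integer satisfying this is n = 6.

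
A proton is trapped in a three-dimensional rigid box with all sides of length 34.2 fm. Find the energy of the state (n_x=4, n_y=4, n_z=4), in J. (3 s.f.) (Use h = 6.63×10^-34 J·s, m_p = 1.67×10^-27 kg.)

E = 1.35×10^-12 J

For a 3D rectangular well E = (h²/8m_p)·Σ n_i²/L_i² = (6.63×10^-34)²/(8·1.67×10^-27) · [4²/(34.2 fm)² + 4²/(34.2 fm)² + 4²/(34.2 fm)²].
Evaluating gives E = 1.35×10^-12 J.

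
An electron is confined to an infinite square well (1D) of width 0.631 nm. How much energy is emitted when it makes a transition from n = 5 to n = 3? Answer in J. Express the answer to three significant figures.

|ΔE| = 2.42×10^-18 J

E_1 = h²/(8m_eL²) = 1.513×10^-19 J.
|ΔE| = |5² − 3²|·E_1 = 16·1.513×10^-19 J = 2.42×10^-18 J.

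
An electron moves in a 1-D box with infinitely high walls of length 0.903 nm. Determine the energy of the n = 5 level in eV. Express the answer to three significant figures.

E_5 = 11.5 eV

For an infinite well E_n = n²h²/(8m_eL²), so E_1 = h²/(8m_eL²) = (6.626×10^-34)²/(8·9.109×10^-31·(9.03×10^-10 m)²) = 7.389×10^-20 J.
Then E_5 = 5²·E_1 = 25·7.389×10^-20 J = 1.847×10^-18 J.
Converting, E_5 = 1.847×10^-18 J / (1.602×10^-19 J/eV) = 11.5 eV.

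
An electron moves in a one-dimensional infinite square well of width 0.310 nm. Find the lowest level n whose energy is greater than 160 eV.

n = 7

E_1 = h²/(8m_eL²) = 6.269×10^-19 J = 3.913 eV.
Need n² > 160/3.913 = 40.89, i.e. n > 6.395.
The smallest integer satisfying this is n = 7.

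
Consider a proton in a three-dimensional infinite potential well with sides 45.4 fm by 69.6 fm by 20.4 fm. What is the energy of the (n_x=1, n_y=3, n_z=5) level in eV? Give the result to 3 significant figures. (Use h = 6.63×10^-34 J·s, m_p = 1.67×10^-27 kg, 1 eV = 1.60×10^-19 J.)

For a 3D rectangular well E = (h²/8m_p)·Σ n_i²/L_i² = (6.63×10^-34)²/(8·1.67×10^-27) · [1²/(45.4 fm)² + 3²/(69.6 fm)² + 5²/(20.4 fm)²].
Evaluating gives E = 2.054×10^-12 J = 1.28×10^7 eV.

E = 1.28×10^7 eV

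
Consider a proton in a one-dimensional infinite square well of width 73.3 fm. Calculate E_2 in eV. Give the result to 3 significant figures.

E_2 = 1.52×10^5 eV

For an infinite well E_n = n²h²/(8m_pL²), so E_1 = h²/(8m_pL²) = (6.626×10^-34)²/(8·1.673×10^-27·(7.33×10^-14 m)²) = 6.105×10^-15 J.
Then E_2 = 2²·E_1 = 4·6.105×10^-15 J = 2.442×10^-14 J.
Converting, E_2 = 2.442×10^-14 J / (1.602×10^-19 J/eV) = 1.52×10^5 eV.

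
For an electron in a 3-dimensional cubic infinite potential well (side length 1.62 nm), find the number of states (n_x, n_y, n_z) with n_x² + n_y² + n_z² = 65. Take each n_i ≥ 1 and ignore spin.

The level has n_x² + n_y² + n_z² = 65. The ordered positive-integer solutions are (2, 5, 6), (2, 6, 5), (5, 2, 6), (5, 6, 2), (6, 2, 5), (6, 5, 2).
That gives 6 states.

degeneracy = 6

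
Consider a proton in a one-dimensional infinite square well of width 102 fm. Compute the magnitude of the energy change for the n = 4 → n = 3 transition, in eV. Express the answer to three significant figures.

E_1 = h²/(8m_pL²) = 3.153×10^-15 J.
|ΔE| = |4² − 3²|·E_1 = 7·3.153×10^-15 J = 2.207×10^-14 J = 1.38×10^5 eV.

|ΔE| = 1.38×10^5 eV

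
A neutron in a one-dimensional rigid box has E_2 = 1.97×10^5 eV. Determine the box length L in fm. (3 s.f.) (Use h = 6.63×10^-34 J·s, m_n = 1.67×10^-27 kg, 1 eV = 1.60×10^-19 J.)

From E_n = n²h²/(8m_nL²), L = n·h/√(8m_nE_n).
E_2 = 1.97×10^5 eV = 3.152×10^-14 J, so L = 2·6.63×10^-34/√(8·1.67×10^-27·3.152×10^-14) = 6.46×10^-14 m = 64.6 fm.

L = 64.6 fm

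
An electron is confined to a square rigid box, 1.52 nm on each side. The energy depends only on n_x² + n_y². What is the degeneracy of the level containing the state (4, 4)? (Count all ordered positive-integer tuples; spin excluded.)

degeneracy = 1

The level has n_x² + n_y² = 32. The ordered positive-integer solutions are (4, 4).
That gives 1 state.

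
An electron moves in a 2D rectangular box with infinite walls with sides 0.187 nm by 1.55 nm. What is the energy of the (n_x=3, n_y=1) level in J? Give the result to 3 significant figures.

E = 1.55×10^-17 J

For a 2D rectangular well E = (h²/8m_e)·Σ n_i²/L_i² = (6.626×10^-34)²/(8·9.109×10^-31) · [3²/(0.187 nm)² + 1²/(1.55 nm)²].
Evaluating gives E = 1.55×10^-17 J.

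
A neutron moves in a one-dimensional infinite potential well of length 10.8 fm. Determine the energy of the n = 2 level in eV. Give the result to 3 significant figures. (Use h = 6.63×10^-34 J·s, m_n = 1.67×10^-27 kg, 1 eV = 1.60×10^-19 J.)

E_2 = 7.05×10^6 eV

For an infinite well E_n = n²h²/(8m_nL²), so E_1 = h²/(8m_nL²) = (6.63×10^-34)²/(8·1.67×10^-27·(1.08×10^-14 m)²) = 2.821×10^-13 J.
Then E_2 = 2²·E_1 = 4·2.821×10^-13 J = 1.128×10^-12 J.
Converting, E_2 = 1.128×10^-12 J / (1.60×10^-19 J/eV) = 7.05×10^6 eV.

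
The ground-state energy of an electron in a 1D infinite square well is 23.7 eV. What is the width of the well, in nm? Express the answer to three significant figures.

L = 0.126 nm

From E_n = n²h²/(8m_eL²), L = n·h/√(8m_eE_n).
E_1 = 23.7 eV = 3.797×10^-18 J, so L = 1·6.626×10^-34/√(8·9.109×10^-31·3.797×10^-18) = 1.26×10^-10 m = 0.126 nm.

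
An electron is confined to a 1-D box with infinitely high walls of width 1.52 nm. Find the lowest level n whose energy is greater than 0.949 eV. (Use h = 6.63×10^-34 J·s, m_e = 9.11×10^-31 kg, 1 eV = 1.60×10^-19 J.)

E_1 = h²/(8m_eL²) = 2.611×10^-20 J = 0.1632 eV.
Need n² > 0.949/0.1632 = 5.815, i.e. n > 2.411.
The smallest integer satisfying this is n = 3.

n = 3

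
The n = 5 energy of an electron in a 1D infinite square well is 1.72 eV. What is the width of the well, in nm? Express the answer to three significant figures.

L = 2.34 nm

From E_n = n²h²/(8m_eL²), L = n·h/√(8m_eE_n).
E_5 = 1.72 eV = 2.755×10^-19 J, so L = 5·6.626×10^-34/√(8·9.109×10^-31·2.755×10^-19) = 2.34×10^-9 m = 2.34 nm.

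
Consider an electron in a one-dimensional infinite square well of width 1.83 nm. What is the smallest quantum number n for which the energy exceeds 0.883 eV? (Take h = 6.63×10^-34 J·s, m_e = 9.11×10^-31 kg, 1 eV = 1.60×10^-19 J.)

n = 3

E_1 = h²/(8m_eL²) = 1.801×10^-20 J = 0.1126 eV.
Need n² > 0.883/0.1126 = 7.842, i.e. n > 2.800.
The smallest integer satisfying this is n = 3.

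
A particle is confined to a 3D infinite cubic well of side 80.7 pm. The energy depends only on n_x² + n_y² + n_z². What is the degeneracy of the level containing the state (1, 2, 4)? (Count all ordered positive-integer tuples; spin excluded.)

degeneracy = 6

The level has n_x² + n_y² + n_z² = 21. The ordered positive-integer solutions are (1, 2, 4), (1, 4, 2), (2, 1, 4), (2, 4, 1), (4, 1, 2), (4, 2, 1).
That gives 6 states.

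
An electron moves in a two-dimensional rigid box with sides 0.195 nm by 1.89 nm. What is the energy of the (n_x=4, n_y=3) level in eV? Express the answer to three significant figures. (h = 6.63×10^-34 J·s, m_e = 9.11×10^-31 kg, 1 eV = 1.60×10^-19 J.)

E = 160 eV

For a 2D rectangular well E = (h²/8m_e)·Σ n_i²/L_i² = (6.63×10^-34)²/(8·9.11×10^-31) · [4²/(0.195 nm)² + 3²/(1.89 nm)²].
Evaluating gives E = 2.553×10^-17 J = 160 eV.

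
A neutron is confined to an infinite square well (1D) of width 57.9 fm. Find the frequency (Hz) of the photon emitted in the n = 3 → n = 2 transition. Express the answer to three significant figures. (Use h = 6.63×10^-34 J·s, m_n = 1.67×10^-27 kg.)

f = 7.40×10^19 Hz

E_1 = h²/(8m_nL²) = 9.814×10^-15 J and ΔE = (3² − 2²)E_1 = 4.907×10^-14 J.
f = ΔE/h = 4.907×10^-14/6.63×10^-34 = 7.40×10^19 Hz.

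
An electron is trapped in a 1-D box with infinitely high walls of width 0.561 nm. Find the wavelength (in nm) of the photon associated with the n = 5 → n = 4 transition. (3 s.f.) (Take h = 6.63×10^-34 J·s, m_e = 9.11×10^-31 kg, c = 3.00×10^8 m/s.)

λ = 115 nm

E_1 = h²/(8m_eL²) = 1.916×10^-19 J, so ΔE = (5² − 4²)E_1 = 1.724×10^-18 J.
λ = hc/ΔE = (6.63×10^-34·3.00×10^8)/1.724×10^-18 = 1.15×10^-7 m = 115 nm.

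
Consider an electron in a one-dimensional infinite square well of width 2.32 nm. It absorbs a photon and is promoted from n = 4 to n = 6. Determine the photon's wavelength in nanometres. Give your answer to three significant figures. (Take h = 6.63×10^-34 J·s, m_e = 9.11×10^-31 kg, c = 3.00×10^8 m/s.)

E_1 = h²/(8m_eL²) = 1.121×10^-20 J, so ΔE = (6² − 4²)E_1 = 2.242×10^-19 J.
λ = hc/ΔE = (6.63×10^-34·3.00×10^8)/2.242×10^-19 = 8.87×10^-7 m = 887 nm.

λ = 887 nm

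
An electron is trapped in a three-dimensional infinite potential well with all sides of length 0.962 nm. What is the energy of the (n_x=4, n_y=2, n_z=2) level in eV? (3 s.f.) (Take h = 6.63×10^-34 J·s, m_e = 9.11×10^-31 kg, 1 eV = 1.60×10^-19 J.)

E = 9.78 eV

For a 3D rectangular well E = (h²/8m_e)·Σ n_i²/L_i² = (6.63×10^-34)²/(8·9.11×10^-31) · [4²/(0.962 nm)² + 2²/(0.962 nm)² + 2²/(0.962 nm)²].
Evaluating gives E = 1.564×10^-18 J = 9.78 eV.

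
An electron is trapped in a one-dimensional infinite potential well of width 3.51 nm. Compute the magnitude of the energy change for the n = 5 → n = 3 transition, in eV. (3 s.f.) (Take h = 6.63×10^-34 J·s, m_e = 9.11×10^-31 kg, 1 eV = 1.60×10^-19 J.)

E_1 = h²/(8m_eL²) = 4.896×10^-21 J.
|ΔE| = |5² − 3²|·E_1 = 16·4.896×10^-21 J = 7.834×10^-20 J = 0.490 eV.

|ΔE| = 0.490 eV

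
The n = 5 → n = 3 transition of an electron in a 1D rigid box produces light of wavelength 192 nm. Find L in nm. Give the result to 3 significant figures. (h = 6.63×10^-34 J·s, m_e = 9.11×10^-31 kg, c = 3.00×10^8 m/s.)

The photon carries ΔE = hc/λ = 6.63×10^-34·3.00×10^8/1.92×10^-7 m = 1.036×10^-18 J.
Since ΔE = (5² − 3²)E_1, E_1 = 6.475×10^-20 J, and L = h/√(8m_eE_1) = 9.65×10^-10 m = 0.965 nm.

L = 0.965 nm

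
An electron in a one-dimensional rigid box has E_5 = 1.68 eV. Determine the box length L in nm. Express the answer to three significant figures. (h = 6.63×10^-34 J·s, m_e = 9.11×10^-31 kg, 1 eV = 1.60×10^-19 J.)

From E_n = n²h²/(8m_eL²), L = n·h/√(8m_eE_n).
E_5 = 1.68 eV = 2.688×10^-19 J, so L = 5·6.63×10^-34/√(8·9.11×10^-31·2.688×10^-19) = 2.37×10^-9 m = 2.37 nm.

L = 2.37 nm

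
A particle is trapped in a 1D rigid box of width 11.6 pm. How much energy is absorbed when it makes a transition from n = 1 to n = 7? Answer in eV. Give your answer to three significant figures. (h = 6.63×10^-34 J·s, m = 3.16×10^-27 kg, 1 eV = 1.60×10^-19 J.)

E_1 = h²/(8mL²) = 1.292×10^-19 J.
|ΔE| = |1² − 7²|·E_1 = 48·1.292×10^-19 J = 6.202×10^-18 J = 38.8 eV.

|ΔE| = 38.8 eV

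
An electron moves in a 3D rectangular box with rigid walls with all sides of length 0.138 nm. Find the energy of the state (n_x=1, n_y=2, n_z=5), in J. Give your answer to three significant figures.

E = 9.49×10^-17 J

For a 3D rectangular well E = (h²/8m_e)·Σ n_i²/L_i² = (6.626×10^-34)²/(8·9.109×10^-31) · [1²/(0.138 nm)² + 2²/(0.138 nm)² + 5²/(0.138 nm)²].
Evaluating gives E = 9.49×10^-17 J.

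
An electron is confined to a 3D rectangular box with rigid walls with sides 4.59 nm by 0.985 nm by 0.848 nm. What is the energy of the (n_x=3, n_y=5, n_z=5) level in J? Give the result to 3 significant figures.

E = 3.67×10^-18 J

For a 3D rectangular well E = (h²/8m_e)·Σ n_i²/L_i² = (6.626×10^-34)²/(8·9.109×10^-31) · [3²/(4.59 nm)² + 5²/(0.985 nm)² + 5²/(0.848 nm)²].
Evaluating gives E = 3.67×10^-18 J.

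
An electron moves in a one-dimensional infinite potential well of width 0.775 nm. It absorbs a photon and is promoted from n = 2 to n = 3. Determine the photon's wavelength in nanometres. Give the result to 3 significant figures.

λ = 396 nm

E_1 = h²/(8m_eL²) = 1.003×10^-19 J, so ΔE = (3² − 2²)E_1 = 5.015×10^-19 J.
λ = hc/ΔE = (6.626×10^-34·2.998×10^8)/5.015×10^-19 = 3.96×10^-7 m = 396 nm.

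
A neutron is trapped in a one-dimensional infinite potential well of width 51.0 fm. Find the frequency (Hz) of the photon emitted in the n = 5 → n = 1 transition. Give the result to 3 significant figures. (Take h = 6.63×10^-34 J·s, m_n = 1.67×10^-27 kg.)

f = 4.58×10^20 Hz

E_1 = h²/(8m_nL²) = 1.265×10^-14 J and ΔE = (5² − 1²)E_1 = 3.036×10^-13 J.
f = ΔE/h = 3.036×10^-13/6.63×10^-34 = 4.58×10^20 Hz.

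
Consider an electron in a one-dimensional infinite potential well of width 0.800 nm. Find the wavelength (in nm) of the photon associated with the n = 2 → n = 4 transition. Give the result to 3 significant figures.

E_1 = h²/(8m_eL²) = 9.414×10^-20 J, so ΔE = (4² − 2²)E_1 = 1.130×10^-18 J.
λ = hc/ΔE = (6.626×10^-34·2.998×10^8)/1.130×10^-18 = 1.76×10^-7 m = 176 nm.

λ = 176 nm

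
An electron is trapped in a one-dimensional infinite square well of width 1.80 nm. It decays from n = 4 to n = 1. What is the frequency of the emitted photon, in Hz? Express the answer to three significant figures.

f = 4.21×10^14 Hz

E_1 = h²/(8m_eL²) = 1.860×10^-20 J and ΔE = (4² − 1²)E_1 = 2.790×10^-19 J.
f = ΔE/h = 2.790×10^-19/6.626×10^-34 = 4.21×10^14 Hz.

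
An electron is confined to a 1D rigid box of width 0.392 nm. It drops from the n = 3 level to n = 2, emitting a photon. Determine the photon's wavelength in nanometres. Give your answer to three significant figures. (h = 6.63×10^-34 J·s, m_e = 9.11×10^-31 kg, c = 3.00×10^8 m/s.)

E_1 = h²/(8m_eL²) = 3.925×10^-19 J, so ΔE = (3² − 2²)E_1 = 1.962×10^-18 J.
λ = hc/ΔE = (6.63×10^-34·3.00×10^8)/1.962×10^-18 = 1.01×10^-7 m = 101 nm.

λ = 101 nm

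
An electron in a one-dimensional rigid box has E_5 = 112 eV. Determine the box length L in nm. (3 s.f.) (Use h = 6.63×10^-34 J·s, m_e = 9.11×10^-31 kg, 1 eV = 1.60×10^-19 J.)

From E_n = n²h²/(8m_eL²), L = n·h/√(8m_eE_n).
E_5 = 112 eV = 1.792×10^-17 J, so L = 5·6.63×10^-34/√(8·9.11×10^-31·1.792×10^-17) = 2.90×10^-10 m = 0.290 nm.

L = 0.290 nm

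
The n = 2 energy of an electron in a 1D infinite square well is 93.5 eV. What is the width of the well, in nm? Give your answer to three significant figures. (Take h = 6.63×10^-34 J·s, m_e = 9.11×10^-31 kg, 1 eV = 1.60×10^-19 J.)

From E_n = n²h²/(8m_eL²), L = n·h/√(8m_eE_n).
E_2 = 93.5 eV = 1.496×10^-17 J, so L = 2·6.63×10^-34/√(8·9.11×10^-31·1.496×10^-17) = 1.27×10^-10 m = 0.127 nm.

L = 0.127 nm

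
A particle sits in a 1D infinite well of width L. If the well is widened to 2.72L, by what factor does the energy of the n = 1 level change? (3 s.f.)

0.135

E_n ∝ 1/L², so the energy scales by 1/2.72² = 0.135.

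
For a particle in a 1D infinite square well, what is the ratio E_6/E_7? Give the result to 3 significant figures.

0.735

E_n ∝ n², so E_6/E_7 = 6²/7² = 36/49 = 0.735.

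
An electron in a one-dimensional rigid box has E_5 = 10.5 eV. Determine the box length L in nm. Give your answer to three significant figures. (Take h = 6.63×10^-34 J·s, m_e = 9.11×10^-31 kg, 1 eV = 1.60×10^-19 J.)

L = 0.947 nm

From E_n = n²h²/(8m_eL²), L = n·h/√(8m_eE_n).
E_5 = 10.5 eV = 1.680×10^-18 J, so L = 5·6.63×10^-34/√(8·9.11×10^-31·1.680×10^-18) = 9.47×10^-10 m = 0.947 nm.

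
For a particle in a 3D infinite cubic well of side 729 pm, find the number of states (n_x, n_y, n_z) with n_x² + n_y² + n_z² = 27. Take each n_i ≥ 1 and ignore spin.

degeneracy = 4

The level has n_x² + n_y² + n_z² = 27. The ordered positive-integer solutions are (1, 1, 5), (1, 5, 1), (3, 3, 3), (5, 1, 1).
That gives 4 states.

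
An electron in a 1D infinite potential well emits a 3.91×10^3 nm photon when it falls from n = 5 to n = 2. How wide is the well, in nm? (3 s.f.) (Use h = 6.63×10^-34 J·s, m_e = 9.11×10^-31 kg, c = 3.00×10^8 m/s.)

L = 4.99 nm

The photon carries ΔE = hc/λ = 6.63×10^-34·3.00×10^8/3.91×10^-6 m = 5.087×10^-20 J.
Since ΔE = (5² − 2²)E_1, E_1 = 2.422×10^-21 J, and L = h/√(8m_eE_1) = 4.99×10^-9 m = 4.99 nm.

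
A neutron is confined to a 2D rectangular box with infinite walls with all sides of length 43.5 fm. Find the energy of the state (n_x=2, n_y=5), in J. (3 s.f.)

E = 5.02×10^-13 J

For a 2D rectangular well E = (h²/8m_n)·Σ n_i²/L_i² = (6.626×10^-34)²/(8·1.675×10^-27) · [2²/(43.5 fm)² + 5²/(43.5 fm)²].
Evaluating gives E = 5.02×10^-13 J.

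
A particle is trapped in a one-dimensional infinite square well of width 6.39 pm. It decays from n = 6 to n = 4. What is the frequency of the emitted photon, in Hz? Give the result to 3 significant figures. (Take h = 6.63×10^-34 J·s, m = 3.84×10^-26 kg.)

E_1 = h²/(8mL²) = 3.504×10^-20 J and ΔE = (6² − 4²)E_1 = 7.008×10^-19 J.
f = ΔE/h = 7.008×10^-19/6.63×10^-34 = 1.06×10^15 Hz.

f = 1.06×10^15 Hz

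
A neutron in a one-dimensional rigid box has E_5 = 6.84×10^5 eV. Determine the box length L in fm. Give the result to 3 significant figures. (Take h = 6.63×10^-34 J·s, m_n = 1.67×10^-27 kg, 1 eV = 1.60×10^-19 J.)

L = 86.7 fm

From E_n = n²h²/(8m_nL²), L = n·h/√(8m_nE_n).
E_5 = 6.84×10^5 eV = 1.094×10^-13 J, so L = 5·6.63×10^-34/√(8·1.67×10^-27·1.094×10^-13) = 8.67×10^-14 m = 86.7 fm.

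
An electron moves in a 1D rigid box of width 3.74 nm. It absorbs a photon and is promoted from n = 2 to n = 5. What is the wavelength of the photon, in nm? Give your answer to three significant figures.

λ = 2.20×10^3 nm

E_1 = h²/(8m_eL²) = 4.307×10^-21 J, so ΔE = (5² − 2²)E_1 = 9.045×10^-20 J.
λ = hc/ΔE = (6.626×10^-34·2.998×10^8)/9.045×10^-20 = 2.20×10^-6 m = 2.20×10^3 nm.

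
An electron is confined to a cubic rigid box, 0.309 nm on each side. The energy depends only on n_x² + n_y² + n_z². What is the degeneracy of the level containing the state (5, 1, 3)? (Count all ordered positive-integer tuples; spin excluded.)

The level has n_x² + n_y² + n_z² = 35. The ordered positive-integer solutions are (1, 3, 5), (1, 5, 3), (3, 1, 5), (3, 5, 1), (5, 1, 3), (5, 3, 1).
That gives 6 states.

degeneracy = 6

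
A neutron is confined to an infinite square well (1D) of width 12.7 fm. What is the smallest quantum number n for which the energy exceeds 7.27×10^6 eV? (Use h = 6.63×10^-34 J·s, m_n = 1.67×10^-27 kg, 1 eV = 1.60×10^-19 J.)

n = 3

E_1 = h²/(8m_nL²) = 2.040×10^-13 J = 1.275×10^6 eV.
Need n² > 7.27×10^6/1.275×10^6 = 5.702, i.e. n > 2.388.
The smallest integer satisfying this is n = 3.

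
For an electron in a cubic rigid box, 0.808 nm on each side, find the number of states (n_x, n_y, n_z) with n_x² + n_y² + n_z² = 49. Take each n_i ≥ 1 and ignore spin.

degeneracy = 6

The level has n_x² + n_y² + n_z² = 49. The ordered positive-integer solutions are (2, 3, 6), (2, 6, 3), (3, 2, 6), (3, 6, 2), (6, 2, 3), (6, 3, 2).
That gives 6 states.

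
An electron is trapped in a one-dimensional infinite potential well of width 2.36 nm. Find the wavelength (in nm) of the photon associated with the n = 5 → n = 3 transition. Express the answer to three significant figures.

E_1 = h²/(8m_eL²) = 1.082×10^-20 J, so ΔE = (5² − 3²)E_1 = 1.731×10^-19 J.
λ = hc/ΔE = (6.626×10^-34·2.998×10^8)/1.731×10^-19 = 1.15×10^-6 m = 1.15×10^3 nm.

λ = 1.15×10^3 nm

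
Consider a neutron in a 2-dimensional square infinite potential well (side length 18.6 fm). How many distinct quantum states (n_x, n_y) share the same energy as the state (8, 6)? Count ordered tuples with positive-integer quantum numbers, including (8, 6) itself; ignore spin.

degeneracy = 2

The level has n_x² + n_y² = 100. The ordered positive-integer solutions are (6, 8), (8, 6).
That gives 2 states.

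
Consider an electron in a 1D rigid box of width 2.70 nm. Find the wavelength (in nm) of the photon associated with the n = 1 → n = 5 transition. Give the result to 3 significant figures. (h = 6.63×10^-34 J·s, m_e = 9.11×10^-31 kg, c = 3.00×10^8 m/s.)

E_1 = h²/(8m_eL²) = 8.274×10^-21 J, so ΔE = (5² − 1²)E_1 = 1.986×10^-19 J.
λ = hc/ΔE = (6.63×10^-34·3.00×10^8)/1.986×10^-19 = 1.00×10^-6 m = 1.00×10^3 nm.

λ = 1.00×10^3 nm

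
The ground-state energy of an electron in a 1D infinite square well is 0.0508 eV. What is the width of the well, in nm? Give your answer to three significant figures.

From E_n = n²h²/(8m_eL²), L = n·h/√(8m_eE_n).
E_1 = 0.0508 eV = 8.138×10^-21 J, so L = 1·6.626×10^-34/√(8·9.109×10^-31·8.138×10^-21) = 2.72×10^-9 m = 2.72 nm.

L = 2.72 nm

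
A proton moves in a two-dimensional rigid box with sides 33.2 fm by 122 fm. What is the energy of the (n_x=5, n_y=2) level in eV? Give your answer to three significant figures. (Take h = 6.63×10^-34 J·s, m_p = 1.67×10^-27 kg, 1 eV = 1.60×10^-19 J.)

For a 2D rectangular well E = (h²/8m_p)·Σ n_i²/L_i² = (6.63×10^-34)²/(8·1.67×10^-27) · [5²/(33.2 fm)² + 2²/(122 fm)²].
Evaluating gives E = 7.551×10^-13 J = 4.72×10^6 eV.

E = 4.72×10^6 eV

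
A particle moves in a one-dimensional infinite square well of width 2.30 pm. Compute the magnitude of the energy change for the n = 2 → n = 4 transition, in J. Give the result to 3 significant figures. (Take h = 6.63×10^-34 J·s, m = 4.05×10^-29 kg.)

|ΔE| = 3.08×10^-15 J

E_1 = h²/(8mL²) = 2.565×10^-16 J.
|ΔE| = |2² − 4²|·E_1 = 12·2.565×10^-16 J = 3.08×10^-15 J.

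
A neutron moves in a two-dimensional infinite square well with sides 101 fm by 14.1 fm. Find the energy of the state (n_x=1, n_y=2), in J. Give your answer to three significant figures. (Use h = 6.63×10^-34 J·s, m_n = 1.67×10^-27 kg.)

For a 2D rectangular well E = (h²/8m_n)·Σ n_i²/L_i² = (6.63×10^-34)²/(8·1.67×10^-27) · [1²/(101 fm)² + 2²/(14.1 fm)²].
Evaluating gives E = 6.65×10^-13 J.

E = 6.65×10^-13 J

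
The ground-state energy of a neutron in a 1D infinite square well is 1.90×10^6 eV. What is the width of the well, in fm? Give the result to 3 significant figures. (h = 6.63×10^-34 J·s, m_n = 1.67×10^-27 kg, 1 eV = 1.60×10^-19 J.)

L = 10.4 fm

From E_n = n²h²/(8m_nL²), L = n·h/√(8m_nE_n).
E_1 = 1.90×10^6 eV = 3.040×10^-13 J, so L = 1·6.63×10^-34/√(8·1.67×10^-27·3.040×10^-13) = 1.04×10^-14 m = 10.4 fm.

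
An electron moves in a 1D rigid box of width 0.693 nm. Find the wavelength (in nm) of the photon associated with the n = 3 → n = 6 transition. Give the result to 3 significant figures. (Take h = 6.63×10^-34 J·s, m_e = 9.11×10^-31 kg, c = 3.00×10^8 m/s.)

λ = 58.7 nm

E_1 = h²/(8m_eL²) = 1.256×10^-19 J, so ΔE = (6² − 3²)E_1 = 3.391×10^-18 J.
λ = hc/ΔE = (6.63×10^-34·3.00×10^8)/3.391×10^-18 = 5.87×10^-8 m = 58.7 nm.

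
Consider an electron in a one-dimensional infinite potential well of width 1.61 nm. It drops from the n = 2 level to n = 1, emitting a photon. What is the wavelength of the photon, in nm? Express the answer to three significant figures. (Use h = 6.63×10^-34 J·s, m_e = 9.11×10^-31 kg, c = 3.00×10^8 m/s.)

E_1 = h²/(8m_eL²) = 2.327×10^-20 J, so ΔE = (2² − 1²)E_1 = 6.981×10^-20 J.
λ = hc/ΔE = (6.63×10^-34·3.00×10^8)/6.981×10^-20 = 2.85×10^-6 m = 2.85×10^3 nm.

λ = 2.85×10^3 nm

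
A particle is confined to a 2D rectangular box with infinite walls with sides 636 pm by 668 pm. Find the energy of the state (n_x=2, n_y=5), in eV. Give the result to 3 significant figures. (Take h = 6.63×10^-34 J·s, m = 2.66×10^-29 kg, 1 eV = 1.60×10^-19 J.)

For a 2D rectangular well E = (h²/8m)·Σ n_i²/L_i² = (6.63×10^-34)²/(8·2.66×10^-29) · [2²/(636 pm)² + 5²/(668 pm)²].
Evaluating gives E = 1.362×10^-19 J = 0.851 eV.

E = 0.851 eV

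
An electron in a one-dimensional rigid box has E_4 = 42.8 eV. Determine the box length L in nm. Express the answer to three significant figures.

From E_n = n²h²/(8m_eL²), L = n·h/√(8m_eE_n).
E_4 = 42.8 eV = 6.857×10^-18 J, so L = 4·6.626×10^-34/√(8·9.109×10^-31·6.857×10^-18) = 3.75×10^-10 m = 0.375 nm.

L = 0.375 nm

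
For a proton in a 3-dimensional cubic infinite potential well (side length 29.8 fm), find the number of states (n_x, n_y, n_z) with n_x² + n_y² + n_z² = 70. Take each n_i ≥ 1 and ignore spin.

degeneracy = 6

The level has n_x² + n_y² + n_z² = 70. The ordered positive-integer solutions are (3, 5, 6), (3, 6, 5), (5, 3, 6), (5, 6, 3), (6, 3, 5), (6, 5, 3).
That gives 6 states.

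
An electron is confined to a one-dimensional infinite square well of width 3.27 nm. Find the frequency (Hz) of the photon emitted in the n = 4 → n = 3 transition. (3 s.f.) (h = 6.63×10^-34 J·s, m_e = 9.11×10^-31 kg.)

E_1 = h²/(8m_eL²) = 5.641×10^-21 J and ΔE = (4² − 3²)E_1 = 3.949×10^-20 J.
f = ΔE/h = 3.949×10^-20/6.63×10^-34 = 5.96×10^13 Hz.

f = 5.96×10^13 Hz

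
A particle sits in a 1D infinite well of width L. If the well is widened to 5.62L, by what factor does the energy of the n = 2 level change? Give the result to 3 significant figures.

0.0317

E_n ∝ 1/L², so the energy scales by 1/5.62² = 0.0317.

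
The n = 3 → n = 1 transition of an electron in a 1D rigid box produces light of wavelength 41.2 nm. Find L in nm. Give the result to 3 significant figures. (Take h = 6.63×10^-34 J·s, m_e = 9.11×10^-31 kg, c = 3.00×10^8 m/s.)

The photon carries ΔE = hc/λ = 6.63×10^-34·3.00×10^8/4.12×10^-8 m = 4.828×10^-18 J.
Since ΔE = (3² − 1²)E_1, E_1 = 6.035×10^-19 J, and L = h/√(8m_eE_1) = 3.16×10^-10 m = 0.316 nm.

L = 0.316 nm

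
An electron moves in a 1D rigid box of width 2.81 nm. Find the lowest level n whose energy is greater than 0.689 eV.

E_1 = h²/(8m_eL²) = 7.630×10^-21 J = 0.04763 eV.
Need n² > 0.689/0.04763 = 14.47, i.e. n > 3.804.
The smallest integer satisfying this is n = 4.

n = 4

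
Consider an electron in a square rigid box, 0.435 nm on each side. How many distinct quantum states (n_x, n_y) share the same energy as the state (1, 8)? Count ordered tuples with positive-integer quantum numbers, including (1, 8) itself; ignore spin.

degeneracy = 4

The level has n_x² + n_y² = 65. The ordered positive-integer solutions are (1, 8), (4, 7), (7, 4), (8, 1).
That gives 4 states.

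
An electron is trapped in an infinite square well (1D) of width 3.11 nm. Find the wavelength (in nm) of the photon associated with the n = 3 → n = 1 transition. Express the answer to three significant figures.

λ = 3.99×10^3 nm

E_1 = h²/(8m_eL²) = 6.229×10^-21 J, so ΔE = (3² − 1²)E_1 = 4.983×10^-20 J.
λ = hc/ΔE = (6.626×10^-34·2.998×10^8)/4.983×10^-20 = 3.99×10^-6 m = 3.99×10^3 nm.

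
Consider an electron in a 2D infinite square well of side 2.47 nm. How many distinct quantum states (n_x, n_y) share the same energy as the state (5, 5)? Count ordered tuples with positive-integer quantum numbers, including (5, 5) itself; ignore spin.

degeneracy = 3

The level has n_x² + n_y² = 50. The ordered positive-integer solutions are (1, 7), (5, 5), (7, 1).
That gives 3 states.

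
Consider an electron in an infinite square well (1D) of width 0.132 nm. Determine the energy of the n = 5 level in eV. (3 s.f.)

For an infinite well E_n = n²h²/(8m_eL²), so E_1 = h²/(8m_eL²) = (6.626×10^-34)²/(8·9.109×10^-31·(1.32×10^-10 m)²) = 3.458×10^-18 J.
Then E_5 = 5²·E_1 = 25·3.458×10^-18 J = 8.645×10^-17 J.
Converting, E_5 = 8.645×10^-17 J / (1.602×10^-19 J/eV) = 540 eV.

E_5 = 540 eV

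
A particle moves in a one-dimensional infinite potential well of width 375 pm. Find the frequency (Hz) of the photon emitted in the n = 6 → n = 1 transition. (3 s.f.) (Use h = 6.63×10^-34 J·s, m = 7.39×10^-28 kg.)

f = 2.79×10^13 Hz

E_1 = h²/(8mL²) = 5.287×10^-22 J and ΔE = (6² − 1²)E_1 = 1.850×10^-20 J.
f = ΔE/h = 1.850×10^-20/6.63×10^-34 = 2.79×10^13 Hz.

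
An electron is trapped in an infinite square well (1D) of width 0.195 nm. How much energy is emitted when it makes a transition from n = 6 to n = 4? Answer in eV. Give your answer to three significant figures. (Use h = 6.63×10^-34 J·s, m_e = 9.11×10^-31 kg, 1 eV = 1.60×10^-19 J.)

|ΔE| = 198 eV

E_1 = h²/(8m_eL²) = 1.586×10^-18 J.
|ΔE| = |6² − 4²|·E_1 = 20·1.586×10^-18 J = 3.172×10^-17 J = 198 eV.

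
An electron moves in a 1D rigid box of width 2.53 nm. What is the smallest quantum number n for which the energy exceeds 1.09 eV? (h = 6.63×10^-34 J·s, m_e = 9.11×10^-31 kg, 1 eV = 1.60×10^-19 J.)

E_1 = h²/(8m_eL²) = 9.423×10^-21 J = 0.05889 eV.
Need n² > 1.09/0.05889 = 18.51, i.e. n > 4.302.
The smallest integer satisfying this is n = 5.

n = 5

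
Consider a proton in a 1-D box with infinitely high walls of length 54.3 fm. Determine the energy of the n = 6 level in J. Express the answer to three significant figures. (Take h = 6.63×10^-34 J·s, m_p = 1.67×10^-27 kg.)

For an infinite well E_n = n²h²/(8m_pL²), so E_1 = h²/(8m_pL²) = (6.63×10^-34)²/(8·1.67×10^-27·(5.43×10^-14 m)²) = 1.116×10^-14 J.
Then E_6 = 6²·E_1 = 36·1.116×10^-14 J = 4.02×10^-13 J.

E_6 = 4.02×10^-13 J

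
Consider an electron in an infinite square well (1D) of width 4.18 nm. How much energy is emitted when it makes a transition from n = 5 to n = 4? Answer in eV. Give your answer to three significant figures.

|ΔE| = 0.194 eV

E_1 = h²/(8m_eL²) = 3.448×10^-21 J.
|ΔE| = |5² − 4²|·E_1 = 9·3.448×10^-21 J = 3.103×10^-20 J = 0.194 eV.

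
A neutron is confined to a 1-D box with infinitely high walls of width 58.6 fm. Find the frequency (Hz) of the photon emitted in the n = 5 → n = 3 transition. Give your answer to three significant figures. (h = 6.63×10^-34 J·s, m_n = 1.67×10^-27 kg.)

f = 2.31×10^20 Hz

E_1 = h²/(8m_nL²) = 9.581×10^-15 J and ΔE = (5² − 3²)E_1 = 1.533×10^-13 J.
f = ΔE/h = 1.533×10^-13/6.63×10^-34 = 2.31×10^20 Hz.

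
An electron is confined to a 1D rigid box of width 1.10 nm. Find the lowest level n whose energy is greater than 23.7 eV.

E_1 = h²/(8m_eL²) = 4.979×10^-20 J = 0.3108 eV.
Need n² > 23.7/0.3108 = 76.25, i.e. n > 8.732.
The smallest integer satisfying this is n = 9.

n = 9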